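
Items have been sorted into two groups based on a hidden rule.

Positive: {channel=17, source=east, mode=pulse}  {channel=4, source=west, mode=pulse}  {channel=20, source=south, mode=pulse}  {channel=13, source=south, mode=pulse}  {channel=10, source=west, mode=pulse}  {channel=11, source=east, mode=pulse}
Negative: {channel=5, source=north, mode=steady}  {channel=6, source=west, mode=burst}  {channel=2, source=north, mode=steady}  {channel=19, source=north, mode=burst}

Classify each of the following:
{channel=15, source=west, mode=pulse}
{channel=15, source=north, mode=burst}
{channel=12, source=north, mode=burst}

Every 'Positive' example satisfies: mode is pulse. None of the 'Negative' examples do.

Positive, Negative, Negative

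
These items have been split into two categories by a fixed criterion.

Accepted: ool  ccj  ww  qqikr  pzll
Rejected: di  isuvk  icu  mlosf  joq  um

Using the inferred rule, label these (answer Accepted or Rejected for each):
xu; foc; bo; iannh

A rule that fits every label: has a double letter — true of each 'Accepted' example, false of each 'Rejected' one.
Rejected: xu, since no doubled letter. Rejected: foc, since no doubled letter. Rejected: bo, since no doubled letter. Accepted: iannh, since 'nn' doubled.

Rejected, Rejected, Rejected, Accepted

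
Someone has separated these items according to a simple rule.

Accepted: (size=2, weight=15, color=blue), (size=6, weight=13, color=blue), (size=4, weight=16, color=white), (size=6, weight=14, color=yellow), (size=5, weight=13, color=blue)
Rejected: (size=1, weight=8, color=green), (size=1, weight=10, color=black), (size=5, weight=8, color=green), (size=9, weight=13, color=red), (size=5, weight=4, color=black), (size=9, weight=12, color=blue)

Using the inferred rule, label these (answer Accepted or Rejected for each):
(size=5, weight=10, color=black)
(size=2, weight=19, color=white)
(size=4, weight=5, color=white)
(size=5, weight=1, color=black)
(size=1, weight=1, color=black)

Rejected, Accepted, Rejected, Rejected, Rejected

Rule: weight ≥ 12 AND size ≤ 6. This holds for each 'Accepted' example and fails for each 'Rejected' one.
(size=5, weight=10, color=black): weight = 10, size = 5, does not satisfy this → Rejected.
(size=2, weight=19, color=white): weight = 19, size = 2, matches → Accepted.
(size=4, weight=5, color=white): weight = 5, size = 4, does not satisfy this → Rejected.
(size=5, weight=1, color=black): weight = 1, size = 5, does not satisfy this → Rejected.
(size=1, weight=1, color=black): weight = 1, size = 1, does not satisfy this → Rejected.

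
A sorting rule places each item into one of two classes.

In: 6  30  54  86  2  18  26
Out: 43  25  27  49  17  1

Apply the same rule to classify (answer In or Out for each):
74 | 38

In, In

The rule appears to be: even.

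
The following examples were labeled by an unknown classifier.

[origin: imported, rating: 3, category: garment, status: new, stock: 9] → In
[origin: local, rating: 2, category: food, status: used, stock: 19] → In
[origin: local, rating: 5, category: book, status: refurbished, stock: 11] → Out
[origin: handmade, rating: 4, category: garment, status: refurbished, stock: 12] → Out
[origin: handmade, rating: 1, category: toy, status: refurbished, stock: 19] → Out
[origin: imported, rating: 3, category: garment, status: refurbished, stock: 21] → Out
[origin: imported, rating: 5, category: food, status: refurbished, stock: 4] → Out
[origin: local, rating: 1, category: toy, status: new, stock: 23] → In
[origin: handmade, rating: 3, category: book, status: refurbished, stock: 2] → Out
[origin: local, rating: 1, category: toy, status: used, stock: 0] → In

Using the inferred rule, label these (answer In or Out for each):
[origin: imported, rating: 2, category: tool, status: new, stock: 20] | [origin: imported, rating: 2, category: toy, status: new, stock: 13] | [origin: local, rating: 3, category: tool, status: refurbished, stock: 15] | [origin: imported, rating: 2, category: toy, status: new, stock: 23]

In, In, Out, In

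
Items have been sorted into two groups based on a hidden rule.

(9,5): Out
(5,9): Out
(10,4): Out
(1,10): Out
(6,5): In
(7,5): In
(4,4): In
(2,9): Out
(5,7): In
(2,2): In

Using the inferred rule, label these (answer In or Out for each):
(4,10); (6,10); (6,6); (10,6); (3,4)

A rule that fits every label: max ≤ 7 — true of each 'In' example, false of each 'Out' one.
(4,10): Out (max 10). (6,10): Out (max 10). (6,6): In (max 6). (10,6): Out (max 10). (3,4): In (max 4).

Out, Out, In, Out, In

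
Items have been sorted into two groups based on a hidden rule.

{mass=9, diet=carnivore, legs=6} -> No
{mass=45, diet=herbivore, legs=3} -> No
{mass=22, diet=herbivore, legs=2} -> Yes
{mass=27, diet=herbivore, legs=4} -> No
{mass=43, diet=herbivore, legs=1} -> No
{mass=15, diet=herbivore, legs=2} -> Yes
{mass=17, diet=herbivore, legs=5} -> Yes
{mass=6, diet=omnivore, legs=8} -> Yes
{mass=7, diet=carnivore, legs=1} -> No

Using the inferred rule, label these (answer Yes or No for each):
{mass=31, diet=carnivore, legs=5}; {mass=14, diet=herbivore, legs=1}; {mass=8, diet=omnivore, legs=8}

The simplest hypothesis consistent with all the labels is: diet is not carnivore AND mass ≤ 22.
{mass=31, diet=carnivore, legs=5}: diet is carnivore, mass = 31 — doesn't qualify, so No.
{mass=14, diet=herbivore, legs=1}: diet is herbivore, mass = 14 — satisfies this, so Yes.
{mass=8, diet=omnivore, legs=8}: diet is omnivore, mass = 8 — satisfies this, so Yes.

No, Yes, Yes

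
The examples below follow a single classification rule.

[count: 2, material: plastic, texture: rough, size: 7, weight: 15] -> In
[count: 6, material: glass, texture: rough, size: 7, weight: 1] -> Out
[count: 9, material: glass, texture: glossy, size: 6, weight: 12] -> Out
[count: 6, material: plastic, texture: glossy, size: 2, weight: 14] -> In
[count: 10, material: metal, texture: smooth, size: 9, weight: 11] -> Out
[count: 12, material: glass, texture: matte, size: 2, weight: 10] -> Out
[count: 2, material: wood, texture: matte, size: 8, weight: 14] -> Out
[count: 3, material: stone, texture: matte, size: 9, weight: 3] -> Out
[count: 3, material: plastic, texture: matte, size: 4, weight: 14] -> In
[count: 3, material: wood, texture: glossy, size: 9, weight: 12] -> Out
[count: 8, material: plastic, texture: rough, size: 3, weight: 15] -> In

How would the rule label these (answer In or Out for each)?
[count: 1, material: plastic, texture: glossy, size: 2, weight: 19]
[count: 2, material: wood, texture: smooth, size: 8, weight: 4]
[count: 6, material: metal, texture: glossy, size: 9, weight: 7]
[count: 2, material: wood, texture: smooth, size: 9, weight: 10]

In, Out, Out, Out

The simplest hypothesis consistent with all the labels is: material is plastic.
[count: 1, material: plastic, texture: glossy, size: 2, weight: 19] — material is plastic, hence In. [count: 2, material: wood, texture: smooth, size: 8, weight: 4] — material is wood, hence Out. [count: 6, material: metal, texture: glossy, size: 9, weight: 7] — material is metal, hence Out. [count: 2, material: wood, texture: smooth, size: 9, weight: 10] — material is wood, hence Out.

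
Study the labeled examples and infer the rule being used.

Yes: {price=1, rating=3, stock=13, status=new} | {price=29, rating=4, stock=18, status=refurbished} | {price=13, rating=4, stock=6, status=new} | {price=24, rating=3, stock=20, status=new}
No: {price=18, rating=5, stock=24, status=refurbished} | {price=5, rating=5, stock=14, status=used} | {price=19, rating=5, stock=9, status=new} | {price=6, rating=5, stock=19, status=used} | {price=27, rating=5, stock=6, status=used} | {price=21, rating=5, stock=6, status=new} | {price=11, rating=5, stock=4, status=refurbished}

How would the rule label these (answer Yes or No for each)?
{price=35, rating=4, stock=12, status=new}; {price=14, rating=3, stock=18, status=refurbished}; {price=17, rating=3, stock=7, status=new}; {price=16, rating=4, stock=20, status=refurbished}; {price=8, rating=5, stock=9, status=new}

All 'Yes' examples share one property — rating ≤ 4 — and every 'No' example lacks it.
{price=35, rating=4, stock=12, status=new} → rating = 4 → Yes. {price=14, rating=3, stock=18, status=refurbished} → rating = 3 → Yes. {price=17, rating=3, stock=7, status=new} → rating = 3 → Yes. {price=16, rating=4, stock=20, status=refurbished} → rating = 4 → Yes. {price=8, rating=5, stock=9, status=new} → rating = 5 → No.

Yes, Yes, Yes, Yes, No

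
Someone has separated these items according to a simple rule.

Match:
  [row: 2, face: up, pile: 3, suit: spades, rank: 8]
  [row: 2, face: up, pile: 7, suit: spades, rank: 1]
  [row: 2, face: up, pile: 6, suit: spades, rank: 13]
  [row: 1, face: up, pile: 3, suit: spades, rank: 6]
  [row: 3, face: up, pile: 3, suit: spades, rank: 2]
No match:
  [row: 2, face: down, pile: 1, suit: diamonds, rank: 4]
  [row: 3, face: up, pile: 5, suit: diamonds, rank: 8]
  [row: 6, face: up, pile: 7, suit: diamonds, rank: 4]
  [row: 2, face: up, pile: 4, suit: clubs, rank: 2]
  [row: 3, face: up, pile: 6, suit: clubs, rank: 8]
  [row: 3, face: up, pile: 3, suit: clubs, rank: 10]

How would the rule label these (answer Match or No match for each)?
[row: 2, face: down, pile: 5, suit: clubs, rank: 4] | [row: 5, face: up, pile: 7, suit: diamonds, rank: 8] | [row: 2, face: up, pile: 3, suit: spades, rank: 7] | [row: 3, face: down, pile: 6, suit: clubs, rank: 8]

One predicate separates the groups cleanly: suit is spades.
[row: 2, face: down, pile: 5, suit: clubs, rank: 4]: suit is clubs — fails the rule, so No match.
[row: 5, face: up, pile: 7, suit: diamonds, rank: 8]: suit is diamonds — fails the rule, so No match.
[row: 2, face: up, pile: 3, suit: spades, rank: 7]: suit is spades — meets the rule, so Match.
[row: 3, face: down, pile: 6, suit: clubs, rank: 8]: suit is clubs — fails the rule, so No match.

No match, No match, Match, No match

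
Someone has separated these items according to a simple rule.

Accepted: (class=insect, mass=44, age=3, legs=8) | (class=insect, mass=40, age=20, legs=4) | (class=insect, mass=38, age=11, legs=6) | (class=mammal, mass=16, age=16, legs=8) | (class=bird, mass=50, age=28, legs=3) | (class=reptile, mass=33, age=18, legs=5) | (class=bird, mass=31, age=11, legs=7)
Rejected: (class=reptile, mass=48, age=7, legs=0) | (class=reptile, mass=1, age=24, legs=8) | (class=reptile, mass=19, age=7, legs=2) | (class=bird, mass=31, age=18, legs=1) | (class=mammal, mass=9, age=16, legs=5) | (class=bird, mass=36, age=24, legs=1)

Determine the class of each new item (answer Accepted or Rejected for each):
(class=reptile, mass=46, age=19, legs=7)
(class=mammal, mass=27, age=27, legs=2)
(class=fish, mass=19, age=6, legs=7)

Accepted, Rejected, Accepted

All 'Accepted' examples share one property — legs ≥ 3 AND mass ≥ 16 — and every 'Rejected' example lacks it.
(class=reptile, mass=46, age=19, legs=7): Accepted (legs = 7, mass = 46).
(class=mammal, mass=27, age=27, legs=2): Rejected (legs = 2, mass = 27).
(class=fish, mass=19, age=6, legs=7): Accepted (legs = 7, mass = 19).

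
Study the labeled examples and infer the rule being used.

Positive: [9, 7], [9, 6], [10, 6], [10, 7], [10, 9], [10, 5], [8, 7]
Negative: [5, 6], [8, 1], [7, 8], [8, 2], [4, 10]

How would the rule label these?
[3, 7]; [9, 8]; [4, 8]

The rule appears to be: first > second AND sum ≥ 11.
[3, 7] — 3 < 7, 3+7 = 10, hence Negative.
[9, 8] — 9 > 8, 9+8 = 17, hence Positive.
[4, 8] — 4 < 8, 4+8 = 12, hence Negative.

Negative, Positive, Negative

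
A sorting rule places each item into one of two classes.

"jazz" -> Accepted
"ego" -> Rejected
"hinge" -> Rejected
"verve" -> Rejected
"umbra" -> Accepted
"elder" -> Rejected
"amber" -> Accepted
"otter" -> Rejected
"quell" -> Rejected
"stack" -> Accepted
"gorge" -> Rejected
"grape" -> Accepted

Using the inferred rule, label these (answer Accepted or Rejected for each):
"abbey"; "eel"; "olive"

Accepted, Rejected, Rejected

A rule that fits every label: contains 'a' — true of each 'Accepted' example, false of each 'Rejected' one.
"abbey" — has 'a', hence Accepted. "eel" — no 'a', hence Rejected. "olive" — no 'a', hence Rejected.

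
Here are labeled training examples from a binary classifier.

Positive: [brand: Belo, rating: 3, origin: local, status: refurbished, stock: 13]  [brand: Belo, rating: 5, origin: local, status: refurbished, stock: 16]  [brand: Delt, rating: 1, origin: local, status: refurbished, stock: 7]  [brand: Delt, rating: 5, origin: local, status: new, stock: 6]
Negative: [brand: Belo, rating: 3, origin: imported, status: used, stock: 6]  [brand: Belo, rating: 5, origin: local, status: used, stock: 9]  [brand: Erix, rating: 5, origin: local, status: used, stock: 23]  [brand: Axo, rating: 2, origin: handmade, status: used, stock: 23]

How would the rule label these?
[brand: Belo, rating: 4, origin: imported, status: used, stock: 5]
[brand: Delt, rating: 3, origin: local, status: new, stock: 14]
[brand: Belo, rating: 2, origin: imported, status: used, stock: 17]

A rule that fits every label: status is not used — true of each 'Positive' example, false of each 'Negative' one.

Negative, Positive, Negative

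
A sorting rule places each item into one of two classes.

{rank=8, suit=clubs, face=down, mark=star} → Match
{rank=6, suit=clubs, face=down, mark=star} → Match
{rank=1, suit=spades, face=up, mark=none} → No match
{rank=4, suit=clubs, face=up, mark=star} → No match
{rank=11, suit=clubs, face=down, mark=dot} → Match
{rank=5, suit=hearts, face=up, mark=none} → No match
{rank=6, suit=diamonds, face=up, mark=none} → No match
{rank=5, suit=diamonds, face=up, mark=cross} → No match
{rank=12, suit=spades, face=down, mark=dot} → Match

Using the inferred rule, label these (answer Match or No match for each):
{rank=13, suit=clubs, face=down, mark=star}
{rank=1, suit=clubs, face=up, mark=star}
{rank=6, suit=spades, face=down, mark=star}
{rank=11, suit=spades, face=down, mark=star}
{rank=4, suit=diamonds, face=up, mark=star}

Match, No match, Match, Match, No match

'Match' ⟺ face is down.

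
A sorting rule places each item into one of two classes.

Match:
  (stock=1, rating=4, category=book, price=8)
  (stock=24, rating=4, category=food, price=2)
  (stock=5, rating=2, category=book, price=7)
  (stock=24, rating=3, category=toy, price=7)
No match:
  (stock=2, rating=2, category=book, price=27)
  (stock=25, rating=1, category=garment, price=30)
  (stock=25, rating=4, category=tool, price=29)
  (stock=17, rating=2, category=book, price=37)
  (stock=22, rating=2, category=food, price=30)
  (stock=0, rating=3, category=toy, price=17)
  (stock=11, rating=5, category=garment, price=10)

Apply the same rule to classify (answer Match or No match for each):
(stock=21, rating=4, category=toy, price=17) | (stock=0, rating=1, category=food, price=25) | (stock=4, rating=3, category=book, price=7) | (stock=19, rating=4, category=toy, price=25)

The rule appears to be: price ≤ 8.
(stock=21, rating=4, category=toy, price=17): price = 17 — does not pass, so No match.
(stock=0, rating=1, category=food, price=25): price = 25 — does not pass, so No match.
(stock=4, rating=3, category=book, price=7): price = 7 — checks out, so Match.
(stock=19, rating=4, category=toy, price=25): price = 25 — does not pass, so No match.

No match, No match, Match, No match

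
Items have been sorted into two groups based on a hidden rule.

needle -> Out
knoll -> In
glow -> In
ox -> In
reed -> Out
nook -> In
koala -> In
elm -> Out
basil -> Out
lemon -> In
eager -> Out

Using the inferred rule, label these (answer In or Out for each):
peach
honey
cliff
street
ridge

Out, In, Out, Out, Out

The classifier is using: contains 'o'.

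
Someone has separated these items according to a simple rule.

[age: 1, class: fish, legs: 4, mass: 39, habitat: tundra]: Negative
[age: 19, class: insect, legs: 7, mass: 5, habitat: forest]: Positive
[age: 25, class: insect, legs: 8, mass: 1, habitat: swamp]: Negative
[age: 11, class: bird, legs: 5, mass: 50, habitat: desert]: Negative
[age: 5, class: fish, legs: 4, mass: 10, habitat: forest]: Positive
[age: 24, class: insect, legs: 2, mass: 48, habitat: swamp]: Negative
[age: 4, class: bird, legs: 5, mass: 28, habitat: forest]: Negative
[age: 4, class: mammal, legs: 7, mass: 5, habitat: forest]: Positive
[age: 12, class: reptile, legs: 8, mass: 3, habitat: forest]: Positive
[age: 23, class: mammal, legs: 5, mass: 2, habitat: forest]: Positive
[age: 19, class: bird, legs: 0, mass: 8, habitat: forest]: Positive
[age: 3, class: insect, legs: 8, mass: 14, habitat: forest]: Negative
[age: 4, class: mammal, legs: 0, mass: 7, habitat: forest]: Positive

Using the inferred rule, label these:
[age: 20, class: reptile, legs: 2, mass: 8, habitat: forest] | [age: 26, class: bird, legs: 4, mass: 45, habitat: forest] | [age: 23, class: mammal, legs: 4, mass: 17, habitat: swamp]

Positive, Negative, Negative

The distinguishing property — habitat is forest AND mass ≤ 10 — holds for all the 'Positive' cases and none of the 'Negative' cases.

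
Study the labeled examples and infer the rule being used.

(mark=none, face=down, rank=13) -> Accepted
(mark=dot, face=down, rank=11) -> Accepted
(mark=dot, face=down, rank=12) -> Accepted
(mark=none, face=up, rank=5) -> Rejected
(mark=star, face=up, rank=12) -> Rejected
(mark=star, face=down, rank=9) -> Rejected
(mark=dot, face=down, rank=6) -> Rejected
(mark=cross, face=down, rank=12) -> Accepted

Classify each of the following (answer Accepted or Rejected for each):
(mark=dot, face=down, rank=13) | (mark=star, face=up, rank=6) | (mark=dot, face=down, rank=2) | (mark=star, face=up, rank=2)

Accepted, Rejected, Rejected, Rejected

The common property of the 'Accepted' items is: face is down AND rank ≥ 11. No 'Rejected' item has it.
(mark=dot, face=down, rank=13): face is down, rank = 13, satisfies this → Accepted.
(mark=star, face=up, rank=6): face is up, rank = 6, does not pass → Rejected.
(mark=dot, face=down, rank=2): face is down, rank = 2, does not pass → Rejected.
(mark=star, face=up, rank=2): face is up, rank = 2, does not pass → Rejected.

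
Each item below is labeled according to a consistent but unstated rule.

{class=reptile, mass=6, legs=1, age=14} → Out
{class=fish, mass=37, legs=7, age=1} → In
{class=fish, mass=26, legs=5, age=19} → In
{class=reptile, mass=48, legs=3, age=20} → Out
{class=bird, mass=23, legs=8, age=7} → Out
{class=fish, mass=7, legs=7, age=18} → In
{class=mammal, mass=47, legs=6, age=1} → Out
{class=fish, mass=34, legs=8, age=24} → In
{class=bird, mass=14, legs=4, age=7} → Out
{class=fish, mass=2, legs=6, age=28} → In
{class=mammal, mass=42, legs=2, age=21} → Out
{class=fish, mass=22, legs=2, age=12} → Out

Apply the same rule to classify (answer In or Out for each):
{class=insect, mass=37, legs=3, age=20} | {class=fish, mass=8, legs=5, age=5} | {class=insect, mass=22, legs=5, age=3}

The common property of the 'In' items is: class is fish AND legs ≥ 3. No 'Out' item has it.
{class=insect, mass=37, legs=3, age=20} → class is insect, legs = 3 → Out. {class=fish, mass=8, legs=5, age=5} → class is fish, legs = 5 → In. {class=insect, mass=22, legs=5, age=3} → class is insect, legs = 5 → Out.

Out, In, Out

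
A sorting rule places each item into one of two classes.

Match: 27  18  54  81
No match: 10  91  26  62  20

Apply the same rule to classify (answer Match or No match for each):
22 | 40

'Match' ⟺ multiple of 3.

No match, No match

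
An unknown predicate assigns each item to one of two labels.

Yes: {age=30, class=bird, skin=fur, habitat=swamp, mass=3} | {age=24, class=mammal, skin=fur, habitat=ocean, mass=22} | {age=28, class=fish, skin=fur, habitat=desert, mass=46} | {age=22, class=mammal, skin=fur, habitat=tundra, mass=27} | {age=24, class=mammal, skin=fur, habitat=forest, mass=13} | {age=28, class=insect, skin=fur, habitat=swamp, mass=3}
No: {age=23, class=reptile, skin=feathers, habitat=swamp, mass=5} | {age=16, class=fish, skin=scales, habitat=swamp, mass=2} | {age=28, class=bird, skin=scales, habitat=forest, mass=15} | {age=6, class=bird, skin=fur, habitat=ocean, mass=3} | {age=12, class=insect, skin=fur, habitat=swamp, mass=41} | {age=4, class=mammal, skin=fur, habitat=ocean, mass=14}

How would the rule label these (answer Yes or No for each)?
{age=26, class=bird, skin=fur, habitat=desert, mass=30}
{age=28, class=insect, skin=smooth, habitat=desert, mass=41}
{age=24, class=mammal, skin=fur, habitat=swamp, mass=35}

Yes, No, Yes

The classifier is using: skin is fur AND age ≥ 16.
{age=26, class=bird, skin=fur, habitat=desert, mass=30}: Yes (skin is fur, age = 26). {age=28, class=insect, skin=smooth, habitat=desert, mass=41}: No (skin is smooth, age = 28). {age=24, class=mammal, skin=fur, habitat=swamp, mass=35}: Yes (skin is fur, age = 24).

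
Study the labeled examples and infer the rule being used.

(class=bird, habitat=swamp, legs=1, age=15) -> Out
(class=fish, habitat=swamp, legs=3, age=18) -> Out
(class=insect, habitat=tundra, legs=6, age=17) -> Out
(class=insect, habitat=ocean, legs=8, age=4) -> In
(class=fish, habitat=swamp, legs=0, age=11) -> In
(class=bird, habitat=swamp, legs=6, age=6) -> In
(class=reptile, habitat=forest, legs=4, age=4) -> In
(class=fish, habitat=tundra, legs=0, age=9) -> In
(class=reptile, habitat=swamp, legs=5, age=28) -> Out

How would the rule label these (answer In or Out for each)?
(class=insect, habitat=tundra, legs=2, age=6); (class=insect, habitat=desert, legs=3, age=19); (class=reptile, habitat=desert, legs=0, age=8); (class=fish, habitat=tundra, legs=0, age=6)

The rule appears to be: age ≤ 11.
(class=insect, habitat=tundra, legs=2, age=6): age = 6 — passes, so In. (class=insect, habitat=desert, legs=3, age=19): age = 19 — doesn't match, so Out. (class=reptile, habitat=desert, legs=0, age=8): age = 8 — passes, so In. (class=fish, habitat=tundra, legs=0, age=6): age = 6 — passes, so In.

In, Out, In, In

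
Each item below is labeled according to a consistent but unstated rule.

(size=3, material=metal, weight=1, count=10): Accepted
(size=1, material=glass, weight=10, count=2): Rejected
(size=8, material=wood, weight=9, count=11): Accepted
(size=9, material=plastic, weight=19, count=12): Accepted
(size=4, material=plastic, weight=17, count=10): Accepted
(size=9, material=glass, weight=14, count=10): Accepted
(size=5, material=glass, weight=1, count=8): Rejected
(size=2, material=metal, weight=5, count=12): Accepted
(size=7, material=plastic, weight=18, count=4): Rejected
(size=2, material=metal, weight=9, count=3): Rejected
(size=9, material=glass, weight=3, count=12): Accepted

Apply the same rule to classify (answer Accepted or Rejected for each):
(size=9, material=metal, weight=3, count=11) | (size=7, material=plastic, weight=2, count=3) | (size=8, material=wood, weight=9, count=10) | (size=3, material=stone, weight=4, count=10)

Accepted, Rejected, Accepted, Accepted

The pattern is that an item is 'Accepted' exactly when: count ≥ 10.
(size=9, material=metal, weight=3, count=11): Accepted (count = 11). (size=7, material=plastic, weight=2, count=3): Rejected (count = 3). (size=8, material=wood, weight=9, count=10): Accepted (count = 10). (size=3, material=stone, weight=4, count=10): Accepted (count = 10).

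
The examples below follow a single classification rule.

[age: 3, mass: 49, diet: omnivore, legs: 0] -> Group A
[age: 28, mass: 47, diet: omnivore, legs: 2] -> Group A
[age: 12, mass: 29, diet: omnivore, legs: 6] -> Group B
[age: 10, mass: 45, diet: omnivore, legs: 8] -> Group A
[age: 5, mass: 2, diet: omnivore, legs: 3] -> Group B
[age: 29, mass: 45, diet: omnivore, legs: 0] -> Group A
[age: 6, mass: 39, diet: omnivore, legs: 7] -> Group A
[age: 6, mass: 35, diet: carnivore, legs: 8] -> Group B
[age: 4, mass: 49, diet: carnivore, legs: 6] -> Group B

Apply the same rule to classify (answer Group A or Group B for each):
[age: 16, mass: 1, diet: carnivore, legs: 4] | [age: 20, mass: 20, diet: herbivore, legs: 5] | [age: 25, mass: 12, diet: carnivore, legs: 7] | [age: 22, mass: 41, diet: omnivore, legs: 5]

Group B, Group B, Group B, Group A

All 'Group A' examples share one property — diet is omnivore AND mass ≥ 35 — and every 'Group B' example lacks it.
[age: 16, mass: 1, diet: carnivore, legs: 4]: diet is carnivore, mass = 1 — lacks this property, so Group B.
[age: 20, mass: 20, diet: herbivore, legs: 5]: diet is herbivore, mass = 20 — lacks this property, so Group B.
[age: 25, mass: 12, diet: carnivore, legs: 7]: diet is carnivore, mass = 12 — lacks this property, so Group B.
[age: 22, mass: 41, diet: omnivore, legs: 5]: diet is omnivore, mass = 41 — has this property, so Group A.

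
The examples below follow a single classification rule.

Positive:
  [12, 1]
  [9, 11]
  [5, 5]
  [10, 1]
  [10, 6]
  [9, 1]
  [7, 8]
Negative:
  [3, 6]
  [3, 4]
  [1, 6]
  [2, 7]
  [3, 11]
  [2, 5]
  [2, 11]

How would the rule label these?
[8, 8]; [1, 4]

Positive, Negative

Rule: first ≥ 4. This holds for each 'Positive' example and fails for each 'Negative' one.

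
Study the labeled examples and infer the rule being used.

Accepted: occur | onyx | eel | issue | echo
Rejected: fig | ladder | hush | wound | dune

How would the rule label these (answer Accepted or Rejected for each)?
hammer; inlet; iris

One predicate separates the groups cleanly: starts with a vowel.
hammer: starts with 'h' — fails the rule, so Rejected.
inlet: starts with 'i' — passes, so Accepted.
iris: starts with 'i' — passes, so Accepted.

Rejected, Accepted, Accepted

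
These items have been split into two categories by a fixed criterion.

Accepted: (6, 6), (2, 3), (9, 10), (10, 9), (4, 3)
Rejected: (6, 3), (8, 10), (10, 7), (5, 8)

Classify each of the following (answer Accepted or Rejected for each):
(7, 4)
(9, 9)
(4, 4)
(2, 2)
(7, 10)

Rule: |first − second| ≤ 1. This holds for each 'Accepted' example and fails for each 'Rejected' one.
(7, 4): |7−4| = 3 — does not satisfy this, so Rejected. (9, 9): |9−9| = 0 — has this property, so Accepted. (4, 4): |4−4| = 0 — has this property, so Accepted. (2, 2): |2−2| = 0 — has this property, so Accepted. (7, 10): |7−10| = 3 — does not satisfy this, so Rejected.

Rejected, Accepted, Accepted, Accepted, Rejected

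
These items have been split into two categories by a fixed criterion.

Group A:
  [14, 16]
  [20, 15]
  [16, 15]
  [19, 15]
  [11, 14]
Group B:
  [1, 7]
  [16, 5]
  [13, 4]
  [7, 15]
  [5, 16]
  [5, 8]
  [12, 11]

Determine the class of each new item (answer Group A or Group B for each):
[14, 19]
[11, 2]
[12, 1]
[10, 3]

The distinguishing property — sum ≥ 25 — holds for all the 'Group A' cases and none of the 'Group B' cases.
[14, 19]: Group A (14+19 = 33).
[11, 2]: Group B (11+2 = 13).
[12, 1]: Group B (12+1 = 13).
[10, 3]: Group B (10+3 = 13).

Group A, Group B, Group B, Group B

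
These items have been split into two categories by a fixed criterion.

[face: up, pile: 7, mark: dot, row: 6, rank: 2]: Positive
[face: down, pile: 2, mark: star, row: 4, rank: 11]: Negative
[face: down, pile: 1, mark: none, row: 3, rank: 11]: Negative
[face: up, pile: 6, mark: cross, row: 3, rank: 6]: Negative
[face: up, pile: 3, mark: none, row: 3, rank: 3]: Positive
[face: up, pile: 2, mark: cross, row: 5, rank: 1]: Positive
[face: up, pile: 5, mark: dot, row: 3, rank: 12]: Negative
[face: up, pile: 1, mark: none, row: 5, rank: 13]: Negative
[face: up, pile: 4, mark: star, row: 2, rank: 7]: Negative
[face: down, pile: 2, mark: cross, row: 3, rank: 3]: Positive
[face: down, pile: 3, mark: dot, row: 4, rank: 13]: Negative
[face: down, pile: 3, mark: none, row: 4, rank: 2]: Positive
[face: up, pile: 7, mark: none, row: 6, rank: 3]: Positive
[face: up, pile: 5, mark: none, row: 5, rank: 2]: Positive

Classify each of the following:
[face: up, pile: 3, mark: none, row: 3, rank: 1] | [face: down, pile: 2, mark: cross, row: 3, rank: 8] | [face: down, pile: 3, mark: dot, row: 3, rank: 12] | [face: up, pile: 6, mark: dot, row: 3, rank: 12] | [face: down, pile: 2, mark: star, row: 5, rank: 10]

Rule: rank ≤ 3. This holds for each 'Positive' example and fails for each 'Negative' one.
[face: up, pile: 3, mark: none, row: 3, rank: 1]: rank = 1, satisfies this → Positive.
[face: down, pile: 2, mark: cross, row: 3, rank: 8]: rank = 8, fails the rule → Negative.
[face: down, pile: 3, mark: dot, row: 3, rank: 12]: rank = 12, fails the rule → Negative.
[face: up, pile: 6, mark: dot, row: 3, rank: 12]: rank = 12, fails the rule → Negative.
[face: down, pile: 2, mark: star, row: 5, rank: 10]: rank = 10, fails the rule → Negative.

Positive, Negative, Negative, Negative, Negative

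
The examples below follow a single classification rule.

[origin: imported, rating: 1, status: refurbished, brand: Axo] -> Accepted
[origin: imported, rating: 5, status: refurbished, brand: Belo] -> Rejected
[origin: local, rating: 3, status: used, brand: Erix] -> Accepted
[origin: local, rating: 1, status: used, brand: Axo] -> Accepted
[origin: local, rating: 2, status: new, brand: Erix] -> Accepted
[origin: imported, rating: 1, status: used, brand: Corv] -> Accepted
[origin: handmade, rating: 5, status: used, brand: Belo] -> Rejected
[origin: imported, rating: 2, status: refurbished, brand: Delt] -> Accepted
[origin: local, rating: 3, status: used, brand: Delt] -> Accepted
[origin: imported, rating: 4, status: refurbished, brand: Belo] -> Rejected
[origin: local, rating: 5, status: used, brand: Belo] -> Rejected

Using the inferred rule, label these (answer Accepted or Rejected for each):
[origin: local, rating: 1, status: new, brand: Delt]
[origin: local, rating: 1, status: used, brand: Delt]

Accepted, Accepted

Every 'Accepted' example satisfies: rating ≤ 3. None of the 'Rejected' examples do.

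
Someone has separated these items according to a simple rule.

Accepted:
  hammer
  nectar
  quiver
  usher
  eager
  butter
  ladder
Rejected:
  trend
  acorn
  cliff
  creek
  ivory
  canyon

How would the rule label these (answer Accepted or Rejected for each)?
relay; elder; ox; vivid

Rejected, Accepted, Rejected, Rejected

One predicate separates the groups cleanly: ends with 'r'.
relay: Rejected (ends with 'y').
elder: Accepted (ends with 'r').
ox: Rejected (ends with 'x').
vivid: Rejected (ends with 'd').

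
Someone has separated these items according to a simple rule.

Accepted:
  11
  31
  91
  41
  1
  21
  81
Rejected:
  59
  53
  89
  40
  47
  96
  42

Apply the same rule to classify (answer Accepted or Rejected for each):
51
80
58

Accepted, Rejected, Rejected

A rule that fits every label: ends in digit 1 — true of each 'Accepted' example, false of each 'Rejected' one.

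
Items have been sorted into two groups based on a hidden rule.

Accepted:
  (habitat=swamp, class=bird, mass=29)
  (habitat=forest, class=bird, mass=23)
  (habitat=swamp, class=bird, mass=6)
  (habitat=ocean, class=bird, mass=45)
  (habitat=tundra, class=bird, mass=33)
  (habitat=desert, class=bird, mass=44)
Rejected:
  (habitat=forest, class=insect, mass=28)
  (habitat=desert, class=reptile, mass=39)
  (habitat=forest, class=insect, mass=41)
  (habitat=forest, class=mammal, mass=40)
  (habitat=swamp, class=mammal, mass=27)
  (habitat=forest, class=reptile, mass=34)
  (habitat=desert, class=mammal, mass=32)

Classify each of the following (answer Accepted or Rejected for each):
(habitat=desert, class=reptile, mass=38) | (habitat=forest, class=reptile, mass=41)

Rejected, Rejected

A rule that fits every label: class is bird — true of each 'Accepted' example, false of each 'Rejected' one.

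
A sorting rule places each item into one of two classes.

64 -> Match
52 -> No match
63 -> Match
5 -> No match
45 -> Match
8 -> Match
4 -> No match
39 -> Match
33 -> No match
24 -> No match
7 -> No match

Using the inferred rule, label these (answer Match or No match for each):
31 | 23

No match, No match

The classifier is using: digit sum ≥ 8.
31: digit sum 3+1 = 4, lacks this property → No match.
23: digit sum 2+3 = 5, lacks this property → No match.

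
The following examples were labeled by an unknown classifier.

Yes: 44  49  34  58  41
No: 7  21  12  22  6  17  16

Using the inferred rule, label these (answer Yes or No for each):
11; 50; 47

A rule that fits every label: at least 34 — true of each 'Yes' example, false of each 'No' one.

No, Yes, Yes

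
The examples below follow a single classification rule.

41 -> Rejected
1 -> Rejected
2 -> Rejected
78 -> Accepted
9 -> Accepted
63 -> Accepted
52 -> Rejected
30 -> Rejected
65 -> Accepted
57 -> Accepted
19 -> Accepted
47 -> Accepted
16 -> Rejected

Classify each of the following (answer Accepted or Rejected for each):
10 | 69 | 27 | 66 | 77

Rejected, Accepted, Accepted, Accepted, Accepted

Every 'Accepted' example satisfies: digit sum ≥ 8. None of the 'Rejected' examples do.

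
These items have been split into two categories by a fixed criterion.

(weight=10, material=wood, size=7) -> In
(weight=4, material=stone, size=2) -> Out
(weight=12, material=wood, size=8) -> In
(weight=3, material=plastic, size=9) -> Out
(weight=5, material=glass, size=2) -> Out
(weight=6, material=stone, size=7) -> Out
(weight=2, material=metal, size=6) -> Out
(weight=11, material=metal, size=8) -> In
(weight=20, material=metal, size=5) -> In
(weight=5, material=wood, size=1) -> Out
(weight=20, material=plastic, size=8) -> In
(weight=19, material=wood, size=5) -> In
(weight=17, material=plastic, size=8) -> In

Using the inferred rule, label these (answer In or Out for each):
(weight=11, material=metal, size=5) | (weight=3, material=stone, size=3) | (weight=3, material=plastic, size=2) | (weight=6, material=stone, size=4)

In, Out, Out, Out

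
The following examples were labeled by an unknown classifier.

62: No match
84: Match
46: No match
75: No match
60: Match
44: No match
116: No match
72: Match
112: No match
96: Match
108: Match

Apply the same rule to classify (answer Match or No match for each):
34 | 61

The common property of the 'Match' items is: multiple of 6. No 'No match' item has it.

No match, No match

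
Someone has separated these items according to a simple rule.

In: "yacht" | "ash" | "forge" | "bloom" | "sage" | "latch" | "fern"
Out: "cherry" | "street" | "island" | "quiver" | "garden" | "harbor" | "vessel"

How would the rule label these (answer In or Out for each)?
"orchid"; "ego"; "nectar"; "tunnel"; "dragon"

The distinguishing property — length ≤ 5 — holds for all the 'In' cases and none of the 'Out' cases.

Out, In, Out, Out, Out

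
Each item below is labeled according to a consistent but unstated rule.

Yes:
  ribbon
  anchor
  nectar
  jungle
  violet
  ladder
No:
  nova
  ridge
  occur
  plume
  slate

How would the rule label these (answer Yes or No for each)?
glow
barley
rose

The simplest hypothesis consistent with all the labels is: length 6.
glow: No (length 4). barley: Yes (length 6). rose: No (length 4).

No, Yes, No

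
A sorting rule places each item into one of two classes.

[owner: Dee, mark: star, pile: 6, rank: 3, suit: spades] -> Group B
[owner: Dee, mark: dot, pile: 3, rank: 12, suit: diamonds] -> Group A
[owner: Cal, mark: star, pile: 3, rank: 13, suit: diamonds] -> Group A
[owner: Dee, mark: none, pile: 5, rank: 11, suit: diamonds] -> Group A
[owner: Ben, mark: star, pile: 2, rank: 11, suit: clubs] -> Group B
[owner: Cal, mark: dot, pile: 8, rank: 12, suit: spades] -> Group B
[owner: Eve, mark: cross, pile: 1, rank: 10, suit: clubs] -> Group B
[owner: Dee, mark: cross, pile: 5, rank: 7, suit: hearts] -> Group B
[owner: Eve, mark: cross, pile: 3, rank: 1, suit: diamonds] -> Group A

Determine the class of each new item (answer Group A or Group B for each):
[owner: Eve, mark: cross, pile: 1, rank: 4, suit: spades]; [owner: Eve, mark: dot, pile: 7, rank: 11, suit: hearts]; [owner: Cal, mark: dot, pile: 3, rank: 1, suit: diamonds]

Group B, Group B, Group A

The common property of the 'Group A' items is: suit is diamonds. No 'Group B' item has it.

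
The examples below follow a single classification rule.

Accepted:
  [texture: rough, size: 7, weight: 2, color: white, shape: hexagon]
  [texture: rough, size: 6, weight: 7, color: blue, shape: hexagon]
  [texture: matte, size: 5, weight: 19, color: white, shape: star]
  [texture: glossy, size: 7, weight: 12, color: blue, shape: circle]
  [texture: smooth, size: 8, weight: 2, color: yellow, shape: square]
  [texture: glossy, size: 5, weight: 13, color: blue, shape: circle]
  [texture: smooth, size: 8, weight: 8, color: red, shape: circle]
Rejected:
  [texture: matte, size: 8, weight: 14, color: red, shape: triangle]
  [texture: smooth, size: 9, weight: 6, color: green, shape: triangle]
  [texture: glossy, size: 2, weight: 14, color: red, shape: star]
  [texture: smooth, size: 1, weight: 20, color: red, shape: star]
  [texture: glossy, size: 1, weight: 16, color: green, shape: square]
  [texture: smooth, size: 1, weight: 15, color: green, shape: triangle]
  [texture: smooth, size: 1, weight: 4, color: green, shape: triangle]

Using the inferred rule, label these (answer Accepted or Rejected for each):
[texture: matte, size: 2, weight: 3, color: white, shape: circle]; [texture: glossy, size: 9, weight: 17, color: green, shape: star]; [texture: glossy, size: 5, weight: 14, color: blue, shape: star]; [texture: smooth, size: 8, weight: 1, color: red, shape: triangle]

The simplest hypothesis consistent with all the labels is: shape is not triangle AND size ≥ 5.
[texture: matte, size: 2, weight: 3, color: white, shape: circle] — shape is circle, size = 2, hence Rejected.
[texture: glossy, size: 9, weight: 17, color: green, shape: star] — shape is star, size = 9, hence Accepted.
[texture: glossy, size: 5, weight: 14, color: blue, shape: star] — shape is star, size = 5, hence Accepted.
[texture: smooth, size: 8, weight: 1, color: red, shape: triangle] — shape is triangle, size = 8, hence Rejected.

Rejected, Accepted, Accepted, Rejected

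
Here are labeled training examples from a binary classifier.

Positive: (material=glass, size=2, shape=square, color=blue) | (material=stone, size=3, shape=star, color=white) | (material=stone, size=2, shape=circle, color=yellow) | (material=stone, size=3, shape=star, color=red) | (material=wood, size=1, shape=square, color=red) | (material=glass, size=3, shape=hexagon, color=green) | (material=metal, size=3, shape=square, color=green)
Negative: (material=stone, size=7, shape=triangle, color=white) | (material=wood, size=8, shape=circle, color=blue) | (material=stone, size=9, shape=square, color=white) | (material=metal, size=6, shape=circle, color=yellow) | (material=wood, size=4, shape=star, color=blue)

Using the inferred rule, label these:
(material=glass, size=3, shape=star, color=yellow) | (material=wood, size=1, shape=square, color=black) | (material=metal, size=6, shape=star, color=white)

One predicate separates the groups cleanly: size ≤ 3.
(material=glass, size=3, shape=star, color=yellow): size = 3 — meets the rule, so Positive. (material=wood, size=1, shape=square, color=black): size = 1 — meets the rule, so Positive. (material=metal, size=6, shape=star, color=white): size = 6 — does not fit, so Negative.

Positive, Positive, Negative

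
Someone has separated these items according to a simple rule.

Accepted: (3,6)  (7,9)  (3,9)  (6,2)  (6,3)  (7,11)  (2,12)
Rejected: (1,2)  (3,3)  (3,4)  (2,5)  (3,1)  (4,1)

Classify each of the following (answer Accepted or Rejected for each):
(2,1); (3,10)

Rejected, Accepted

The simplest hypothesis consistent with all the labels is: sum ≥ 8.
(2,1): Rejected (2+1 = 3).
(3,10): Accepted (3+10 = 13).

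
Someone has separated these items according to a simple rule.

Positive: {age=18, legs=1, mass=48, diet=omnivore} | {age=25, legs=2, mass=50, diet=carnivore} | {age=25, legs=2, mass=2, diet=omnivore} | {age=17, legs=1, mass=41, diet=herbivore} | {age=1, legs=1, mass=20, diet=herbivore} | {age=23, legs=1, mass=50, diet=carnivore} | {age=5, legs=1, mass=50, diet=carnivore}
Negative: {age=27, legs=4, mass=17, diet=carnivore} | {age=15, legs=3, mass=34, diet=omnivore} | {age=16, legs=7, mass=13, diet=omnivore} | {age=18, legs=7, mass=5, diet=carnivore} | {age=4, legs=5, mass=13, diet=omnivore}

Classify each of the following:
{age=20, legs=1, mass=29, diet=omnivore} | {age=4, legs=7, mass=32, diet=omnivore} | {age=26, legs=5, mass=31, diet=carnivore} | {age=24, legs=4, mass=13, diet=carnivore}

Positive, Negative, Negative, Negative

One predicate separates the groups cleanly: legs ≤ 2.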